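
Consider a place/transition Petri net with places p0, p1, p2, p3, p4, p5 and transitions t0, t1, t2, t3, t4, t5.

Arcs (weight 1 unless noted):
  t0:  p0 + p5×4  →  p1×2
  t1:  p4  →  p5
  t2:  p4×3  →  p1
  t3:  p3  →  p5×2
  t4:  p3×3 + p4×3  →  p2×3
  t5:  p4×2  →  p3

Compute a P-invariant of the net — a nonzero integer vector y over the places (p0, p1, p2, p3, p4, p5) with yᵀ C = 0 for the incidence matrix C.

y = (p0:2, p1:3, p2:3, p3:2, p4:1, p5:1)

Incidence matrix C (rows=places, cols=transitions):
       t0   t1   t2   t3   t4   t5
   p0  -1    0    0    0    0    0
   p1   2    0    1    0    0    0
   p2   0    0    0    0    3    0
   p3   0    0    0   -1   -3    1
   p4   0   -1   -3    0   -3   -2
   p5  -4    1    0    2    0    0

Candidate y = [2, 3, 3, 2, 1, 1]; check y·C column-wise:
  col t0: 2·-1 + 3·2 + 3·0 + 2·0 + 1·0 + 1·-4 = 0
  col t1: 2·0 + 3·0 + 3·0 + 2·0 + 1·-1 + 1·1 = 0
  col t2: 2·0 + 3·1 + 3·0 + 2·0 + 1·-3 + 1·0 = 0
  col t3: 2·0 + 3·0 + 3·0 + 2·-1 + 1·0 + 1·2 = 0
  col t4: 2·0 + 3·0 + 3·3 + 2·-3 + 1·-3 + 1·0 = 0
  col t5: 2·0 + 3·0 + 3·0 + 2·1 + 1·-2 + 1·0 = 0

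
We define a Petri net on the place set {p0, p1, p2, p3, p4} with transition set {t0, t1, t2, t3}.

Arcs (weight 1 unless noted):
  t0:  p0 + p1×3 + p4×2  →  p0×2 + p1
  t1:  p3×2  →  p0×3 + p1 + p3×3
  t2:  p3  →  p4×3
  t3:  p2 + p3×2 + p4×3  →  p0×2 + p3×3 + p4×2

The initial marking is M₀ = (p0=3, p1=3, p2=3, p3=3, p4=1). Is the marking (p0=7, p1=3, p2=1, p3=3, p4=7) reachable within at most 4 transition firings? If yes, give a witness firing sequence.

NO — not reachable within 4 firings

depth 0: 1 marking
depth 1: 3 markings reached so far
depth 2: 8 markings reached so far
depth 3: 18 markings reached so far
depth 4: 33 markings reached so far
target is not among the 33 markings reachable within 4 steps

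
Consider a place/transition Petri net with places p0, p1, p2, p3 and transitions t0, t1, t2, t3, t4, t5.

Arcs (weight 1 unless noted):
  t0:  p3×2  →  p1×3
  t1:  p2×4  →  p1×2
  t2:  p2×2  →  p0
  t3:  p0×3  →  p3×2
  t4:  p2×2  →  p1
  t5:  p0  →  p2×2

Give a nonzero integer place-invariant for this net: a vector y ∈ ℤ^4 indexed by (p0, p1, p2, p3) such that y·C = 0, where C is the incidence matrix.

y = (p0:2, p1:2, p2:1, p3:3)

Incidence matrix C (rows=places, cols=transitions):
       t0   t1   t2   t3   t4   t5
   p0   0    0    1   -3    0   -1
   p1   3    2    0    0    1    0
   p2   0   -4   -2    0   -2    2
   p3  -2    0    0    2    0    0

Candidate y = [2, 2, 1, 3]; check y·C column-wise:
  col t0: 2·0 + 2·3 + 1·0 + 3·-2 = 0
  col t1: 2·0 + 2·2 + 1·-4 + 3·0 = 0
  col t2: 2·1 + 2·0 + 1·-2 + 3·0 = 0
  col t3: 2·-3 + 2·0 + 1·0 + 3·2 = 0
  col t4: 2·0 + 2·1 + 1·-2 + 3·0 = 0
  col t5: 2·-1 + 2·0 + 1·2 + 3·0 = 0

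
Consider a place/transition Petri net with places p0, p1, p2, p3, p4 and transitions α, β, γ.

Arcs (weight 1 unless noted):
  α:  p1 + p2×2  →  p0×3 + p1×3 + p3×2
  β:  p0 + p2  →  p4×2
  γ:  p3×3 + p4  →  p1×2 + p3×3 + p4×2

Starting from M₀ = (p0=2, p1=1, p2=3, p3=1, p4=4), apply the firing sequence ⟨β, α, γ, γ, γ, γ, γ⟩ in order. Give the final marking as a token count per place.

(p0=4, p1=13, p2=0, p3=3, p4=11)

step 1: fire β:  (p0=2, p1=1, p2=3, p3=1, p4=4) → (p0=1, p1=1, p2=2, p3=1, p4=6)
step 2: fire α:  (p0=1, p1=1, p2=2, p3=1, p4=6) → (p0=4, p1=3, p2=0, p3=3, p4=6)
step 3: fire γ:  (p0=4, p1=3, p2=0, p3=3, p4=6) → (p0=4, p1=5, p2=0, p3=3, p4=7)
step 4: fire γ:  (p0=4, p1=5, p2=0, p3=3, p4=7) → (p0=4, p1=7, p2=0, p3=3, p4=8)
step 5: fire γ:  (p0=4, p1=7, p2=0, p3=3, p4=8) → (p0=4, p1=9, p2=0, p3=3, p4=9)
step 6: fire γ:  (p0=4, p1=9, p2=0, p3=3, p4=9) → (p0=4, p1=11, p2=0, p3=3, p4=10)
step 7: fire γ:  (p0=4, p1=11, p2=0, p3=3, p4=10) → (p0=4, p1=13, p2=0, p3=3, p4=11)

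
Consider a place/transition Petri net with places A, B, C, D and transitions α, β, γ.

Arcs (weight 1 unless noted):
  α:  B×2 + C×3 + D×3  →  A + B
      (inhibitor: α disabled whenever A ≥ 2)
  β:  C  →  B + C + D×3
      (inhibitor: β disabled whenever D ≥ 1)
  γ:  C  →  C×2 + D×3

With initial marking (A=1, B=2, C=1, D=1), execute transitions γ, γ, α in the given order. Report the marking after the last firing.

step 1: fire γ:  (A=1, B=2, C=1, D=1) → (A=1, B=2, C=2, D=4)
step 2: fire γ:  (A=1, B=2, C=2, D=4) → (A=1, B=2, C=3, D=7)
step 3: fire α:  (A=1, B=2, C=3, D=7) → (A=2, B=1, C=0, D=4)

(A=2, B=1, C=0, D=4)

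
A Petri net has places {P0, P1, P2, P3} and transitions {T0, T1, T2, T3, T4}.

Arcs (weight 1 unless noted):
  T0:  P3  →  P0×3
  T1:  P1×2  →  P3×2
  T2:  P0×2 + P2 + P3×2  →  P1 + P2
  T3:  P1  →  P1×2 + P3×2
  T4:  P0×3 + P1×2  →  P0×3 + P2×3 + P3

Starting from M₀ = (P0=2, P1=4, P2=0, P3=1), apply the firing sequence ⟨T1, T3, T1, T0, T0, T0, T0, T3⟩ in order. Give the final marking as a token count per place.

step 1: fire T1:  (P0=2, P1=4, P2=0, P3=1) → (P0=2, P1=2, P2=0, P3=3)
step 2: fire T3:  (P0=2, P1=2, P2=0, P3=3) → (P0=2, P1=3, P2=0, P3=5)
step 3: fire T1:  (P0=2, P1=3, P2=0, P3=5) → (P0=2, P1=1, P2=0, P3=7)
step 4: fire T0:  (P0=2, P1=1, P2=0, P3=7) → (P0=5, P1=1, P2=0, P3=6)
step 5: fire T0:  (P0=5, P1=1, P2=0, P3=6) → (P0=8, P1=1, P2=0, P3=5)
step 6: fire T0:  (P0=8, P1=1, P2=0, P3=5) → (P0=11, P1=1, P2=0, P3=4)
step 7: fire T0:  (P0=11, P1=1, P2=0, P3=4) → (P0=14, P1=1, P2=0, P3=3)
step 8: fire T3:  (P0=14, P1=1, P2=0, P3=3) → (P0=14, P1=2, P2=0, P3=5)

(P0=14, P1=2, P2=0, P3=5)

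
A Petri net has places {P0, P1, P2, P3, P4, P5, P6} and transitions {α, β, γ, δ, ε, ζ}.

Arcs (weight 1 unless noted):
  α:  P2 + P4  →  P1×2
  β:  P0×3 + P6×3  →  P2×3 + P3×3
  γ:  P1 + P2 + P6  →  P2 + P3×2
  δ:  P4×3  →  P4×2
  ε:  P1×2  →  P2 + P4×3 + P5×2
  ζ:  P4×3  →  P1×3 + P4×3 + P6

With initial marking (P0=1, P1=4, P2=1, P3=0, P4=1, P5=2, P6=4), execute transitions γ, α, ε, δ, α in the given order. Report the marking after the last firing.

step 1: fire γ:  (P0=1, P1=4, P2=1, P3=0, P4=1, P5=2, P6=4) → (P0=1, P1=3, P2=1, P3=2, P4=1, P5=2, P6=3)
step 2: fire α:  (P0=1, P1=3, P2=1, P3=2, P4=1, P5=2, P6=3) → (P0=1, P1=5, P2=0, P3=2, P4=0, P5=2, P6=3)
step 3: fire ε:  (P0=1, P1=5, P2=0, P3=2, P4=0, P5=2, P6=3) → (P0=1, P1=3, P2=1, P3=2, P4=3, P5=4, P6=3)
step 4: fire δ:  (P0=1, P1=3, P2=1, P3=2, P4=3, P5=4, P6=3) → (P0=1, P1=3, P2=1, P3=2, P4=2, P5=4, P6=3)
step 5: fire α:  (P0=1, P1=3, P2=1, P3=2, P4=2, P5=4, P6=3) → (P0=1, P1=5, P2=0, P3=2, P4=1, P5=4, P6=3)

(P0=1, P1=5, P2=0, P3=2, P4=1, P5=4, P6=3)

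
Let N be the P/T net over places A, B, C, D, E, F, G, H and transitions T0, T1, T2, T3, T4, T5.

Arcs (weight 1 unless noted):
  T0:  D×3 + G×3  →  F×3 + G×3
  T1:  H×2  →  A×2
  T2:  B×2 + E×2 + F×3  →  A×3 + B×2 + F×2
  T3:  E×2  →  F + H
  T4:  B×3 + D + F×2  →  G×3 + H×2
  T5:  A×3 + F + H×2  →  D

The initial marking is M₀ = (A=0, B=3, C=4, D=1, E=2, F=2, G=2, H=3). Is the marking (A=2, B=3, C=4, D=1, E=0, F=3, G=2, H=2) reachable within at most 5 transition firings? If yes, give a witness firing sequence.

YES — reachable via ⟨T1, T3⟩ (2 firings)

step 1: fire T1:  (A=0, B=3, C=4, D=1, E=2, F=2, G=2, H=3) → (A=2, B=3, C=4, D=1, E=2, F=2, G=2, H=1)
step 2: fire T3:  (A=2, B=3, C=4, D=1, E=2, F=2, G=2, H=1) → (A=2, B=3, C=4, D=1, E=0, F=3, G=2, H=2)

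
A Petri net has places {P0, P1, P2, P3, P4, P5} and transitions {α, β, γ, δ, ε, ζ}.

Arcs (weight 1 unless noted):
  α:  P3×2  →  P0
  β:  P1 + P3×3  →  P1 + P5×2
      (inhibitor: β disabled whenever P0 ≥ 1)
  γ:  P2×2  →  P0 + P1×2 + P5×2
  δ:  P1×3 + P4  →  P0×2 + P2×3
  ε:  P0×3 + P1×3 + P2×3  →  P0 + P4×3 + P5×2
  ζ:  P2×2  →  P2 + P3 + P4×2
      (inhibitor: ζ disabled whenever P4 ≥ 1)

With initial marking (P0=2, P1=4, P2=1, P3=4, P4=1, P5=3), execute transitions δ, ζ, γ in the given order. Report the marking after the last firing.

(P0=5, P1=3, P2=1, P3=5, P4=2, P5=5)

step 1: fire δ:  (P0=2, P1=4, P2=1, P3=4, P4=1, P5=3) → (P0=4, P1=1, P2=4, P3=4, P4=0, P5=3)
step 2: fire ζ:  (P0=4, P1=1, P2=4, P3=4, P4=0, P5=3) → (P0=4, P1=1, P2=3, P3=5, P4=2, P5=3)
step 3: fire γ:  (P0=4, P1=1, P2=3, P3=5, P4=2, P5=3) → (P0=5, P1=3, P2=1, P3=5, P4=2, P5=5)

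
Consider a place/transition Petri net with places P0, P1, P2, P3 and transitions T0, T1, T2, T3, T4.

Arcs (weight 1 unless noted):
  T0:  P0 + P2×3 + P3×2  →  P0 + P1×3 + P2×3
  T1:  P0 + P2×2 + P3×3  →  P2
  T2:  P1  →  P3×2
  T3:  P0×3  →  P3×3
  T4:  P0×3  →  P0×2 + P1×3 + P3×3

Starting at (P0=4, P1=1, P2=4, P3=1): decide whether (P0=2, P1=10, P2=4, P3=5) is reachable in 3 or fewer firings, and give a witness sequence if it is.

step 1: fire T4:  (P0=4, P1=1, P2=4, P3=1) → (P0=3, P1=4, P2=4, P3=4)
step 2: fire T0:  (P0=3, P1=4, P2=4, P3=4) → (P0=3, P1=7, P2=4, P3=2)
step 3: fire T4:  (P0=3, P1=7, P2=4, P3=2) → (P0=2, P1=10, P2=4, P3=5)

YES — reachable via ⟨T4, T0, T4⟩ (3 firings)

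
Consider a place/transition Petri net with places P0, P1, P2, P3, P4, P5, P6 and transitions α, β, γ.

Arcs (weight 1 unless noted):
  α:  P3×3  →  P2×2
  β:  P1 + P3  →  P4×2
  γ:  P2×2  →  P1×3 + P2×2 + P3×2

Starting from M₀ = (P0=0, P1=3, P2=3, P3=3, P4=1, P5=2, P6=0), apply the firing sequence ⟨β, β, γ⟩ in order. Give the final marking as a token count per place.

(P0=0, P1=4, P2=3, P3=3, P4=5, P5=2, P6=0)

step 1: fire β:  (P0=0, P1=3, P2=3, P3=3, P4=1, P5=2, P6=0) → (P0=0, P1=2, P2=3, P3=2, P4=3, P5=2, P6=0)
step 2: fire β:  (P0=0, P1=2, P2=3, P3=2, P4=3, P5=2, P6=0) → (P0=0, P1=1, P2=3, P3=1, P4=5, P5=2, P6=0)
step 3: fire γ:  (P0=0, P1=1, P2=3, P3=1, P4=5, P5=2, P6=0) → (P0=0, P1=4, P2=3, P3=3, P4=5, P5=2, P6=0)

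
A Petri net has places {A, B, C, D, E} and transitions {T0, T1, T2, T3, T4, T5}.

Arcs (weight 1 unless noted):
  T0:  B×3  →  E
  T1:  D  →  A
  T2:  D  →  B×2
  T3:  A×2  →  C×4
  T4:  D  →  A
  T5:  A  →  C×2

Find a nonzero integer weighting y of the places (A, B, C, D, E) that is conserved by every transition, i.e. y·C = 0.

Incidence matrix C (rows=places, cols=transitions):
       T0   T1   T2   T3   T4   T5
    A   0    1    0   -2    1   -1
    B  -3    0    2    0    0    0
    C   0    0    0    4    0    2
    D   0   -1   -1    0   -1    0
    E   1    0    0    0    0    0

Candidate y = [2, 1, 1, 2, 3]; check y·C column-wise:
  col T0: 2·0 + 1·-3 + 1·0 + 2·0 + 3·1 = 0
  col T1: 2·1 + 1·0 + 1·0 + 2·-1 + 3·0 = 0
  col T2: 2·0 + 1·2 + 1·0 + 2·-1 + 3·0 = 0
  col T3: 2·-2 + 1·0 + 1·4 + 2·0 + 3·0 = 0
  col T4: 2·1 + 1·0 + 1·0 + 2·-1 + 3·0 = 0
  col T5: 2·-1 + 1·0 + 1·2 + 2·0 + 3·0 = 0

y = (A:2, B:1, C:1, D:2, E:3)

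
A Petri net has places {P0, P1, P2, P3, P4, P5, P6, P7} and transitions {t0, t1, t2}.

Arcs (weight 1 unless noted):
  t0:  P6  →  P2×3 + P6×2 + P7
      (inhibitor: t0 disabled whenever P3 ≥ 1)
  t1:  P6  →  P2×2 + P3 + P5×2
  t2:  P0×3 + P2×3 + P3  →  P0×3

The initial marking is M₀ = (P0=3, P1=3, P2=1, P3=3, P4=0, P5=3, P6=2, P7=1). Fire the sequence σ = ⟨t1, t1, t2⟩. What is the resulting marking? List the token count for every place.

step 1: fire t1:  (P0=3, P1=3, P2=1, P3=3, P4=0, P5=3, P6=2, P7=1) → (P0=3, P1=3, P2=3, P3=4, P4=0, P5=5, P6=1, P7=1)
step 2: fire t1:  (P0=3, P1=3, P2=3, P3=4, P4=0, P5=5, P6=1, P7=1) → (P0=3, P1=3, P2=5, P3=5, P4=0, P5=7, P6=0, P7=1)
step 3: fire t2:  (P0=3, P1=3, P2=5, P3=5, P4=0, P5=7, P6=0, P7=1) → (P0=3, P1=3, P2=2, P3=4, P4=0, P5=7, P6=0, P7=1)

(P0=3, P1=3, P2=2, P3=4, P4=0, P5=7, P6=0, P7=1)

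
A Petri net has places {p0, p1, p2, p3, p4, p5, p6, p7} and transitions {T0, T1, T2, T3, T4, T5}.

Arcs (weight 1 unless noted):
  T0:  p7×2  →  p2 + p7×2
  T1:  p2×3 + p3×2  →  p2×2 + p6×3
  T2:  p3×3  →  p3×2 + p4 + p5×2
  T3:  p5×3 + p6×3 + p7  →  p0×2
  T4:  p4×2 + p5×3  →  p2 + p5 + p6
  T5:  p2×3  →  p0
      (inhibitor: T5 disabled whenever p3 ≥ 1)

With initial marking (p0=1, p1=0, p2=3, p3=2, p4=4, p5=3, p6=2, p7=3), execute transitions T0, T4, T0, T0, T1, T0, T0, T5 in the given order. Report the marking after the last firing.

step 1: fire T0:  (p0=1, p1=0, p2=3, p3=2, p4=4, p5=3, p6=2, p7=3) → (p0=1, p1=0, p2=4, p3=2, p4=4, p5=3, p6=2, p7=3)
step 2: fire T4:  (p0=1, p1=0, p2=4, p3=2, p4=4, p5=3, p6=2, p7=3) → (p0=1, p1=0, p2=5, p3=2, p4=2, p5=1, p6=3, p7=3)
step 3: fire T0:  (p0=1, p1=0, p2=5, p3=2, p4=2, p5=1, p6=3, p7=3) → (p0=1, p1=0, p2=6, p3=2, p4=2, p5=1, p6=3, p7=3)
step 4: fire T0:  (p0=1, p1=0, p2=6, p3=2, p4=2, p5=1, p6=3, p7=3) → (p0=1, p1=0, p2=7, p3=2, p4=2, p5=1, p6=3, p7=3)
step 5: fire T1:  (p0=1, p1=0, p2=7, p3=2, p4=2, p5=1, p6=3, p7=3) → (p0=1, p1=0, p2=6, p3=0, p4=2, p5=1, p6=6, p7=3)
step 6: fire T0:  (p0=1, p1=0, p2=6, p3=0, p4=2, p5=1, p6=6, p7=3) → (p0=1, p1=0, p2=7, p3=0, p4=2, p5=1, p6=6, p7=3)
step 7: fire T0:  (p0=1, p1=0, p2=7, p3=0, p4=2, p5=1, p6=6, p7=3) → (p0=1, p1=0, p2=8, p3=0, p4=2, p5=1, p6=6, p7=3)
step 8: fire T5:  (p0=1, p1=0, p2=8, p3=0, p4=2, p5=1, p6=6, p7=3) → (p0=2, p1=0, p2=5, p3=0, p4=2, p5=1, p6=6, p7=3)

(p0=2, p1=0, p2=5, p3=0, p4=2, p5=1, p6=6, p7=3)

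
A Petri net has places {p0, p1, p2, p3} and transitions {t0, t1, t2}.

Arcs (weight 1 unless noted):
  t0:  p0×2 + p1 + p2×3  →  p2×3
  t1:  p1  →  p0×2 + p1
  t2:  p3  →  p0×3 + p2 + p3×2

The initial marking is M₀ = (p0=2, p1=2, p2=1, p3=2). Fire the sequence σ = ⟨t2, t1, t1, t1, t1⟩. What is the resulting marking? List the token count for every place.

(p0=13, p1=2, p2=2, p3=3)

step 1: fire t2:  (p0=2, p1=2, p2=1, p3=2) → (p0=5, p1=2, p2=2, p3=3)
step 2: fire t1:  (p0=5, p1=2, p2=2, p3=3) → (p0=7, p1=2, p2=2, p3=3)
step 3: fire t1:  (p0=7, p1=2, p2=2, p3=3) → (p0=9, p1=2, p2=2, p3=3)
step 4: fire t1:  (p0=9, p1=2, p2=2, p3=3) → (p0=11, p1=2, p2=2, p3=3)
step 5: fire t1:  (p0=11, p1=2, p2=2, p3=3) → (p0=13, p1=2, p2=2, p3=3)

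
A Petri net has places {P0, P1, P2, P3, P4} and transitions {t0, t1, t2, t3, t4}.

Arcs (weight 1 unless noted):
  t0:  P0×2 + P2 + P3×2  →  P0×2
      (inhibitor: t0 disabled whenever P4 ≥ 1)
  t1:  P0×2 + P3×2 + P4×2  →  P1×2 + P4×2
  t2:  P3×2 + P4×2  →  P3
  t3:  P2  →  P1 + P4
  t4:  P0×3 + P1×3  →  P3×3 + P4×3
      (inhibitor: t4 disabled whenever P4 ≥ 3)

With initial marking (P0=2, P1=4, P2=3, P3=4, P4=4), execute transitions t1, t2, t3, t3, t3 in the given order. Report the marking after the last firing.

step 1: fire t1:  (P0=2, P1=4, P2=3, P3=4, P4=4) → (P0=0, P1=6, P2=3, P3=2, P4=4)
step 2: fire t2:  (P0=0, P1=6, P2=3, P3=2, P4=4) → (P0=0, P1=6, P2=3, P3=1, P4=2)
step 3: fire t3:  (P0=0, P1=6, P2=3, P3=1, P4=2) → (P0=0, P1=7, P2=2, P3=1, P4=3)
step 4: fire t3:  (P0=0, P1=7, P2=2, P3=1, P4=3) → (P0=0, P1=8, P2=1, P3=1, P4=4)
step 5: fire t3:  (P0=0, P1=8, P2=1, P3=1, P4=4) → (P0=0, P1=9, P2=0, P3=1, P4=5)

(P0=0, P1=9, P2=0, P3=1, P4=5)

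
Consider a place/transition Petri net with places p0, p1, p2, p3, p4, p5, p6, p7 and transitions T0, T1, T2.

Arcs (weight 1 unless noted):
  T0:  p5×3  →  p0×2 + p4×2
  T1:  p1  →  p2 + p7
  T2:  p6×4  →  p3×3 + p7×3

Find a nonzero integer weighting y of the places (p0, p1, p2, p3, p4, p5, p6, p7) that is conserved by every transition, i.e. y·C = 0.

Incidence matrix C (rows=places, cols=transitions):
       T0   T1   T2
   p0   2    0    0
   p1   0   -1    0
   p2   0    1    0
   p3   0    0    3
   p4   2    0    0
   p5  -3    0    0
   p6   0    0   -4
   p7   0    1    3

Candidate y = [0, 1, 1, 0, 0, 0, 0, 0]; check y·C column-wise:
  col T0: 0·2 + 1·0 + 1·0 + 0·2 + 0·-3 = 0
  col T1: 1·-1 + 1·1 + 0·1 = 0
  col T2: 1·0 + 1·0 + 0·3 + 0·-4 + 0·3 = 0

y = (p0:0, p1:1, p2:1, p3:0, p4:0, p5:0, p6:0, p7:0)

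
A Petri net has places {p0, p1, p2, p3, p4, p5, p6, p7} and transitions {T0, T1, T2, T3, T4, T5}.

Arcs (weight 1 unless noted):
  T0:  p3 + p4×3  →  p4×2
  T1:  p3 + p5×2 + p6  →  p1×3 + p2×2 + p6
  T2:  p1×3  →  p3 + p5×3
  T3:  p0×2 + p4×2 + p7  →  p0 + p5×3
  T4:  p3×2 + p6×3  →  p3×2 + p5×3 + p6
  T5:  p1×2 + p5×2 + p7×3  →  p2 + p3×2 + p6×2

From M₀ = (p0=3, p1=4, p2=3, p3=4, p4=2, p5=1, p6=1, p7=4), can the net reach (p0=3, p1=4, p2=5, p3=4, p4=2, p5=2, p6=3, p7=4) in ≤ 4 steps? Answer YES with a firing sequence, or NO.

NO — not reachable within 4 firings

depth 0: 1 marking
depth 1: 3 markings reached so far
depth 2: 7 markings reached so far
depth 3: 14 markings reached so far
depth 4: 20 markings reached so far
target is not among the 20 markings reachable within 4 steps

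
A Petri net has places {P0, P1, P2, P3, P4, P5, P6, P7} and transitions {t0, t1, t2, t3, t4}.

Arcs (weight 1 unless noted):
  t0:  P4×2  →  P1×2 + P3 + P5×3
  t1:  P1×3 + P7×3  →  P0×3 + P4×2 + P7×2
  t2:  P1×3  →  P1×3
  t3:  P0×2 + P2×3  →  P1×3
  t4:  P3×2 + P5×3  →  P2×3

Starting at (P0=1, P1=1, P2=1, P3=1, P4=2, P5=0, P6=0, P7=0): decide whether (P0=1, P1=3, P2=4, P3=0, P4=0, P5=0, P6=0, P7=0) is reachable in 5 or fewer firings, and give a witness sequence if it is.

step 1: fire t0:  (P0=1, P1=1, P2=1, P3=1, P4=2, P5=0, P6=0, P7=0) → (P0=1, P1=3, P2=1, P3=2, P4=0, P5=3, P6=0, P7=0)
step 2: fire t4:  (P0=1, P1=3, P2=1, P3=2, P4=0, P5=3, P6=0, P7=0) → (P0=1, P1=3, P2=4, P3=0, P4=0, P5=0, P6=0, P7=0)

YES — reachable via ⟨t0, t4⟩ (2 firings)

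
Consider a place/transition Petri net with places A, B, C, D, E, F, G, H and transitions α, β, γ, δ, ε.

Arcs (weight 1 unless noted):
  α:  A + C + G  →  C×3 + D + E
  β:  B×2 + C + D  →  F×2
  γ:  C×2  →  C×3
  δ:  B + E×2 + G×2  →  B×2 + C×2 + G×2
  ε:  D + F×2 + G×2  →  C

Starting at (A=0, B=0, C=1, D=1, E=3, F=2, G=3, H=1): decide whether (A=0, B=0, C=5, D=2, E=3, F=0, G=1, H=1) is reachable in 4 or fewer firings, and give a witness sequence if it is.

NO — not reachable within 4 firings

depth 0: 1 marking
depth 1: 2 markings reached so far
depth 2: 3 markings reached so far
depth 3: 4 markings reached so far
depth 4: 5 markings reached so far
target is not among the 5 markings reachable within 4 steps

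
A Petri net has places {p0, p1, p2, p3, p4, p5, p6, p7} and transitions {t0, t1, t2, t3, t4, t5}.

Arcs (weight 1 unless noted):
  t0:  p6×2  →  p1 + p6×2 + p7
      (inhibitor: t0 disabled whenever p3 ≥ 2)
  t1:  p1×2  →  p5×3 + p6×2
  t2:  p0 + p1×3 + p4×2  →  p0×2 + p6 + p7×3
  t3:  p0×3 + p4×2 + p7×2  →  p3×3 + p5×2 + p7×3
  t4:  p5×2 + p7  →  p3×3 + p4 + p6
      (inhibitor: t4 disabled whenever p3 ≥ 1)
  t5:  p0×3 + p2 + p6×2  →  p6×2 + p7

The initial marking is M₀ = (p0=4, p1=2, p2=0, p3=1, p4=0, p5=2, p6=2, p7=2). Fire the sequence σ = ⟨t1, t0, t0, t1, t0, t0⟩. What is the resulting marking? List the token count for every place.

(p0=4, p1=2, p2=0, p3=1, p4=0, p5=8, p6=6, p7=6)

step 1: fire t1:  (p0=4, p1=2, p2=0, p3=1, p4=0, p5=2, p6=2, p7=2) → (p0=4, p1=0, p2=0, p3=1, p4=0, p5=5, p6=4, p7=2)
step 2: fire t0:  (p0=4, p1=0, p2=0, p3=1, p4=0, p5=5, p6=4, p7=2) → (p0=4, p1=1, p2=0, p3=1, p4=0, p5=5, p6=4, p7=3)
step 3: fire t0:  (p0=4, p1=1, p2=0, p3=1, p4=0, p5=5, p6=4, p7=3) → (p0=4, p1=2, p2=0, p3=1, p4=0, p5=5, p6=4, p7=4)
step 4: fire t1:  (p0=4, p1=2, p2=0, p3=1, p4=0, p5=5, p6=4, p7=4) → (p0=4, p1=0, p2=0, p3=1, p4=0, p5=8, p6=6, p7=4)
step 5: fire t0:  (p0=4, p1=0, p2=0, p3=1, p4=0, p5=8, p6=6, p7=4) → (p0=4, p1=1, p2=0, p3=1, p4=0, p5=8, p6=6, p7=5)
step 6: fire t0:  (p0=4, p1=1, p2=0, p3=1, p4=0, p5=8, p6=6, p7=5) → (p0=4, p1=2, p2=0, p3=1, p4=0, p5=8, p6=6, p7=6)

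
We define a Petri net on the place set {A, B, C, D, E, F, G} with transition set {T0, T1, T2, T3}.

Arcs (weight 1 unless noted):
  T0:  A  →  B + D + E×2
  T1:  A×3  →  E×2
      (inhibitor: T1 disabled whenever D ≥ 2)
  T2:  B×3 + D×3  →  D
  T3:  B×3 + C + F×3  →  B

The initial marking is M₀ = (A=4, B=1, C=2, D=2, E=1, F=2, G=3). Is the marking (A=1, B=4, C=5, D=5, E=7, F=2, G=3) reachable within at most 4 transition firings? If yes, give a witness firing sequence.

depth 0: 1 marking
depth 1: 2 markings reached so far
depth 2: 3 markings reached so far
depth 3: 5 markings reached so far
depth 4: 7 markings reached so far
target is not among the 7 markings reachable within 4 steps

NO — not reachable within 4 firings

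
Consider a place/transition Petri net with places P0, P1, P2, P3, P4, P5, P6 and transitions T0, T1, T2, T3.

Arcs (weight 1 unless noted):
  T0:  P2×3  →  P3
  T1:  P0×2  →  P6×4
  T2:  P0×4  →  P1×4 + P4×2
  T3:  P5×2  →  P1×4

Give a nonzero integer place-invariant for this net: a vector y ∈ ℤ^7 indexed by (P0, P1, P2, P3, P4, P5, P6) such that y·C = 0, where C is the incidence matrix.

y = (P0:0, P1:0, P2:1, P3:3, P4:0, P5:0, P6:0)

Incidence matrix C (rows=places, cols=transitions):
       T0   T1   T2   T3
   P0   0   -2   -4    0
   P1   0    0    4    4
   P2  -3    0    0    0
   P3   1    0    0    0
   P4   0    0    2    0
   P5   0    0    0   -2
   P6   0    4    0    0

Candidate y = [0, 0, 1, 3, 0, 0, 0]; check y·C column-wise:
  col T0: 1·-3 + 3·1 = 0
  col T1: 0·-2 + 1·0 + 3·0 + 0·4 = 0
  col T2: 0·-4 + 0·4 + 1·0 + 3·0 + 0·2 = 0
  col T3: 0·4 + 1·0 + 3·0 + 0·-2 = 0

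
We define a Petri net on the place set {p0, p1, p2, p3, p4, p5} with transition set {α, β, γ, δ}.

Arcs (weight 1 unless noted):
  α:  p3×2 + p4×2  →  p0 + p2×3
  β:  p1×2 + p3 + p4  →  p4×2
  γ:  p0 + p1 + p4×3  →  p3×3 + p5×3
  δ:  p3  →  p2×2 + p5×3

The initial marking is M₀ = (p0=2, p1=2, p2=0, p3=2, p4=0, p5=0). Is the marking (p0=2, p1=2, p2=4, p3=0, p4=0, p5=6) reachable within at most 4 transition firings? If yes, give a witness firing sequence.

step 1: fire δ:  (p0=2, p1=2, p2=0, p3=2, p4=0, p5=0) → (p0=2, p1=2, p2=2, p3=1, p4=0, p5=3)
step 2: fire δ:  (p0=2, p1=2, p2=2, p3=1, p4=0, p5=3) → (p0=2, p1=2, p2=4, p3=0, p4=0, p5=6)

YES — reachable via ⟨δ, δ⟩ (2 firings)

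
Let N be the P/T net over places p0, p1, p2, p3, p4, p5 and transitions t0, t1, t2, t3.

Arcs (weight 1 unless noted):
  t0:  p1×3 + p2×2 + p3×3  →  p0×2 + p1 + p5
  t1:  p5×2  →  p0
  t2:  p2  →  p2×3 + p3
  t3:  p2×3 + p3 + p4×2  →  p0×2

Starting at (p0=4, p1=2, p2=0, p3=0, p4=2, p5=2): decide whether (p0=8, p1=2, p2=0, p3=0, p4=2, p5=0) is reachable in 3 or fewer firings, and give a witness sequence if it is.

NO — not reachable within 3 firings

depth 0: 1 marking
depth 1: 2 markings reached so far
depth 2: 2 markings reached so far
(frontier empty at depth 2; search complete)
target is not among the 2 markings reachable within 3 steps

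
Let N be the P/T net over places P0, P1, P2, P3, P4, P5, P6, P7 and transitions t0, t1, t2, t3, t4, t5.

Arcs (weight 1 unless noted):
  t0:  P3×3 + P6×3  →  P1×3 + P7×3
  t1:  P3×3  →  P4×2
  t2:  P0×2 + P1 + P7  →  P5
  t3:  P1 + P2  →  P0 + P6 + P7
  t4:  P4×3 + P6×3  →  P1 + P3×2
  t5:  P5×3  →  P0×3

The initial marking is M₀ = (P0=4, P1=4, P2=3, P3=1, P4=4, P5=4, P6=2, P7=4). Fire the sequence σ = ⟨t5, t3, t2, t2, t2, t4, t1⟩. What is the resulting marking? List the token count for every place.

step 1: fire t5:  (P0=4, P1=4, P2=3, P3=1, P4=4, P5=4, P6=2, P7=4) → (P0=7, P1=4, P2=3, P3=1, P4=4, P5=1, P6=2, P7=4)
step 2: fire t3:  (P0=7, P1=4, P2=3, P3=1, P4=4, P5=1, P6=2, P7=4) → (P0=8, P1=3, P2=2, P3=1, P4=4, P5=1, P6=3, P7=5)
step 3: fire t2:  (P0=8, P1=3, P2=2, P3=1, P4=4, P5=1, P6=3, P7=5) → (P0=6, P1=2, P2=2, P3=1, P4=4, P5=2, P6=3, P7=4)
step 4: fire t2:  (P0=6, P1=2, P2=2, P3=1, P4=4, P5=2, P6=3, P7=4) → (P0=4, P1=1, P2=2, P3=1, P4=4, P5=3, P6=3, P7=3)
step 5: fire t2:  (P0=4, P1=1, P2=2, P3=1, P4=4, P5=3, P6=3, P7=3) → (P0=2, P1=0, P2=2, P3=1, P4=4, P5=4, P6=3, P7=2)
step 6: fire t4:  (P0=2, P1=0, P2=2, P3=1, P4=4, P5=4, P6=3, P7=2) → (P0=2, P1=1, P2=2, P3=3, P4=1, P5=4, P6=0, P7=2)
step 7: fire t1:  (P0=2, P1=1, P2=2, P3=3, P4=1, P5=4, P6=0, P7=2) → (P0=2, P1=1, P2=2, P3=0, P4=3, P5=4, P6=0, P7=2)

(P0=2, P1=1, P2=2, P3=0, P4=3, P5=4, P6=0, P7=2)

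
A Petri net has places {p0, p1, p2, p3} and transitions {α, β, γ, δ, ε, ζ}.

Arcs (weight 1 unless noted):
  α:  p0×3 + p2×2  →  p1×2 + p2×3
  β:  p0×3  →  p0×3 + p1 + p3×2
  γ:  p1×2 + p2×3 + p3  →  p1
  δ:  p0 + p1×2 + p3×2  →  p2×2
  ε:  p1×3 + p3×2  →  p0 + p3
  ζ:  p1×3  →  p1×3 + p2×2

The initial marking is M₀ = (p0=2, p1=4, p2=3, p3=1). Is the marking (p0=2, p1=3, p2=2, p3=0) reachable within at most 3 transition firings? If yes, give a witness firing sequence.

YES — reachable via ⟨γ, ζ⟩ (2 firings)

step 1: fire γ:  (p0=2, p1=4, p2=3, p3=1) → (p0=2, p1=3, p2=0, p3=0)
step 2: fire ζ:  (p0=2, p1=3, p2=0, p3=0) → (p0=2, p1=3, p2=2, p3=0)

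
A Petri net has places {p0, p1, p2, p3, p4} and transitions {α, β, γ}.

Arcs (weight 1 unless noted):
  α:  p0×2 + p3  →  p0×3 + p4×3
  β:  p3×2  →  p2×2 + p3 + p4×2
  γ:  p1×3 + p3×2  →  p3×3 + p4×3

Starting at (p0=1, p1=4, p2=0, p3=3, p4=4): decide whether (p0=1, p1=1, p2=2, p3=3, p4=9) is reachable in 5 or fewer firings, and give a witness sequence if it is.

YES — reachable via ⟨β, γ⟩ (2 firings)

step 1: fire β:  (p0=1, p1=4, p2=0, p3=3, p4=4) → (p0=1, p1=4, p2=2, p3=2, p4=6)
step 2: fire γ:  (p0=1, p1=4, p2=2, p3=2, p4=6) → (p0=1, p1=1, p2=2, p3=3, p4=9)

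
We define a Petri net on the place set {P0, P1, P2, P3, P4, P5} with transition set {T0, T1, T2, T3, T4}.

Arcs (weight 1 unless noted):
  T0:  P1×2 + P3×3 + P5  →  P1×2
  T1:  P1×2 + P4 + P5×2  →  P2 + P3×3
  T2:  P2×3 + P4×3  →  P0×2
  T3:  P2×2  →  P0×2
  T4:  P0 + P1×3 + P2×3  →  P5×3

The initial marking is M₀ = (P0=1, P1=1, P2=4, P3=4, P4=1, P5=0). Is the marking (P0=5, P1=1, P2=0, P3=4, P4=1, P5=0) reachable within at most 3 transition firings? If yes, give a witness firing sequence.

step 1: fire T3:  (P0=1, P1=1, P2=4, P3=4, P4=1, P5=0) → (P0=3, P1=1, P2=2, P3=4, P4=1, P5=0)
step 2: fire T3:  (P0=3, P1=1, P2=2, P3=4, P4=1, P5=0) → (P0=5, P1=1, P2=0, P3=4, P4=1, P5=0)

YES — reachable via ⟨T3, T3⟩ (2 firings)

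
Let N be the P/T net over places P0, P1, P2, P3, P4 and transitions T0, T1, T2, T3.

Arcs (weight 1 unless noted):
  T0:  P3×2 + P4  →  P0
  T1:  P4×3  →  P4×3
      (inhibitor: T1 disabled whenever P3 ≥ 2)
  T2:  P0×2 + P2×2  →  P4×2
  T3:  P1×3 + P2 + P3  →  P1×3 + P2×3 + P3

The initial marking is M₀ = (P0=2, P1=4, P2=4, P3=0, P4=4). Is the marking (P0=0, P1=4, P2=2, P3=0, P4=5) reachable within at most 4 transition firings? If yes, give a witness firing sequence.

NO — not reachable within 4 firings

depth 0: 1 marking
depth 1: 2 markings reached so far
depth 2: 2 markings reached so far
(frontier empty at depth 2; search complete)
target is not among the 2 markings reachable within 4 steps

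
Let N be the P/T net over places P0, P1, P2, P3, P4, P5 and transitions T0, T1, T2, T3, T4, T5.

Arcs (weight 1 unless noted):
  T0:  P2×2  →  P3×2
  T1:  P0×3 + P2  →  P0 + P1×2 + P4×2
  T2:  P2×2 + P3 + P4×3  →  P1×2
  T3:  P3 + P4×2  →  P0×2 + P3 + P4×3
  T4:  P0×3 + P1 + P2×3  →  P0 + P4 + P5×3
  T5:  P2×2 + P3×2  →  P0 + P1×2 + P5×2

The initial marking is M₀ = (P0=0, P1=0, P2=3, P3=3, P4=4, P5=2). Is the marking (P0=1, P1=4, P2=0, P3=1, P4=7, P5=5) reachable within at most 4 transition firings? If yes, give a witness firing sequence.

depth 0: 1 marking
depth 1: 5 markings reached so far
depth 2: 9 markings reached so far
depth 3: 15 markings reached so far
depth 4: 23 markings reached so far
target is not among the 23 markings reachable within 4 steps

NO — not reachable within 4 firings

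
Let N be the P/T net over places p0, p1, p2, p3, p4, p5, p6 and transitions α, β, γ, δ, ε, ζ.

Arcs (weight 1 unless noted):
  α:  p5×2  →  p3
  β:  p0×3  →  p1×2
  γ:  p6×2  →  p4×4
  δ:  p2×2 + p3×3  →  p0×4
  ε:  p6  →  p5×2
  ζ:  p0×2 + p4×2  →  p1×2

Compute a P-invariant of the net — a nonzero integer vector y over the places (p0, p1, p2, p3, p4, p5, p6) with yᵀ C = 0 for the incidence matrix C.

y = (p0:2, p1:3, p2:1, p3:2, p4:1, p5:1, p6:2)

Incidence matrix C (rows=places, cols=transitions):
        α    β    γ    δ    ε    ζ
   p0   0   -3    0    4    0   -2
   p1   0    2    0    0    0    2
   p2   0    0    0   -2    0    0
   p3   1    0    0   -3    0    0
   p4   0    0    4    0    0   -2
   p5  -2    0    0    0    2    0
   p6   0    0   -2    0   -1    0

Candidate y = [2, 3, 1, 2, 1, 1, 2]; check y·C column-wise:
  col α: 2·0 + 3·0 + 1·0 + 2·1 + 1·0 + 1·-2 + 2·0 = 0
  col β: 2·-3 + 3·2 + 1·0 + 2·0 + 1·0 + 1·0 + 2·0 = 0
  col γ: 2·0 + 3·0 + 1·0 + 2·0 + 1·4 + 1·0 + 2·-2 = 0
  col δ: 2·4 + 3·0 + 1·-2 + 2·-3 + 1·0 + 1·0 + 2·0 = 0
  col ε: 2·0 + 3·0 + 1·0 + 2·0 + 1·0 + 1·2 + 2·-1 = 0
  col ζ: 2·-2 + 3·2 + 1·0 + 2·0 + 1·-2 + 1·0 + 2·0 = 0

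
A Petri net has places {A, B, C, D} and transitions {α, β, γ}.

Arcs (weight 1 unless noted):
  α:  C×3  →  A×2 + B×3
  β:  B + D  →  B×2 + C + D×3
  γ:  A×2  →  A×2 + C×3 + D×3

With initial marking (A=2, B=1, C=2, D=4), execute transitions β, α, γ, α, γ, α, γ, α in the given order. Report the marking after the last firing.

step 1: fire β:  (A=2, B=1, C=2, D=4) → (A=2, B=2, C=3, D=6)
step 2: fire α:  (A=2, B=2, C=3, D=6) → (A=4, B=5, C=0, D=6)
step 3: fire γ:  (A=4, B=5, C=0, D=6) → (A=4, B=5, C=3, D=9)
step 4: fire α:  (A=4, B=5, C=3, D=9) → (A=6, B=8, C=0, D=9)
step 5: fire γ:  (A=6, B=8, C=0, D=9) → (A=6, B=8, C=3, D=12)
step 6: fire α:  (A=6, B=8, C=3, D=12) → (A=8, B=11, C=0, D=12)
step 7: fire γ:  (A=8, B=11, C=0, D=12) → (A=8, B=11, C=3, D=15)
step 8: fire α:  (A=8, B=11, C=3, D=15) → (A=10, B=14, C=0, D=15)

(A=10, B=14, C=0, D=15)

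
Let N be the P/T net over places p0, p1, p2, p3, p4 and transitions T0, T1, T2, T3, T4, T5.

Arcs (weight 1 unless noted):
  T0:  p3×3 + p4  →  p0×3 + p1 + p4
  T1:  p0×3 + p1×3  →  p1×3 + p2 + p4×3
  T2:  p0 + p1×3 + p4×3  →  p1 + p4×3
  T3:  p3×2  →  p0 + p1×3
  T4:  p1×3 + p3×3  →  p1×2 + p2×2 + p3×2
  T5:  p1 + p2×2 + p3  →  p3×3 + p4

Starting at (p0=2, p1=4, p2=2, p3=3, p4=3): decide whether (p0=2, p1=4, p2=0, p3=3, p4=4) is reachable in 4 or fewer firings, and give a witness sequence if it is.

step 1: fire T2:  (p0=2, p1=4, p2=2, p3=3, p4=3) → (p0=1, p1=2, p2=2, p3=3, p4=3)
step 2: fire T3:  (p0=1, p1=2, p2=2, p3=3, p4=3) → (p0=2, p1=5, p2=2, p3=1, p4=3)
step 3: fire T5:  (p0=2, p1=5, p2=2, p3=1, p4=3) → (p0=2, p1=4, p2=0, p3=3, p4=4)

YES — reachable via ⟨T2, T3, T5⟩ (3 firings)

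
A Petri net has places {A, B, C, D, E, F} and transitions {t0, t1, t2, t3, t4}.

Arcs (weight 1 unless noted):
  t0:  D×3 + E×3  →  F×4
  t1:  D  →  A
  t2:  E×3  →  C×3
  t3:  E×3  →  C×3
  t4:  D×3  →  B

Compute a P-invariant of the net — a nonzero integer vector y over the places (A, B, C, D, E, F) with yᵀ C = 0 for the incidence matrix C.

y = (A:1, B:3, C:-1, D:1, E:-1, F:0)

Incidence matrix C (rows=places, cols=transitions):
       t0   t1   t2   t3   t4
    A   0    1    0    0    0
    B   0    0    0    0    1
    C   0    0    3    3    0
    D  -3   -1    0    0   -3
    E  -3    0   -3   -3    0
    F   4    0    0    0    0

Candidate y = [1, 3, -1, 1, -1, 0]; check y·C column-wise:
  col t0: 1·0 + 3·0 + -1·0 + 1·-3 + -1·-3 + 0·4 = 0
  col t1: 1·1 + 3·0 + -1·0 + 1·-1 + -1·0 = 0
  col t2: 1·0 + 3·0 + -1·3 + 1·0 + -1·-3 = 0
  col t3: 1·0 + 3·0 + -1·3 + 1·0 + -1·-3 = 0
  col t4: 1·0 + 3·1 + -1·0 + 1·-3 + -1·0 = 0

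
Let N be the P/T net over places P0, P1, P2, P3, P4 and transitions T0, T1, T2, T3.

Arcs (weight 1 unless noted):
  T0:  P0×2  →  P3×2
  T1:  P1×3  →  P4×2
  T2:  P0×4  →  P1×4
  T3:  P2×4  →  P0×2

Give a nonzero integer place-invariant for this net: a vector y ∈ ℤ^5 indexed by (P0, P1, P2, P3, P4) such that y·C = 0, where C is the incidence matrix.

Incidence matrix C (rows=places, cols=transitions):
       T0   T1   T2   T3
   P0  -2    0   -4    2
   P1   0   -3    4    0
   P2   0    0    0   -4
   P3   2    0    0    0
   P4   0    2    0    0

Candidate y = [2, 2, 1, 2, 3]; check y·C column-wise:
  col T0: 2·-2 + 2·0 + 1·0 + 2·2 + 3·0 = 0
  col T1: 2·0 + 2·-3 + 1·0 + 2·0 + 3·2 = 0
  col T2: 2·-4 + 2·4 + 1·0 + 2·0 + 3·0 = 0
  col T3: 2·2 + 2·0 + 1·-4 + 2·0 + 3·0 = 0

y = (P0:2, P1:2, P2:1, P3:2, P4:3)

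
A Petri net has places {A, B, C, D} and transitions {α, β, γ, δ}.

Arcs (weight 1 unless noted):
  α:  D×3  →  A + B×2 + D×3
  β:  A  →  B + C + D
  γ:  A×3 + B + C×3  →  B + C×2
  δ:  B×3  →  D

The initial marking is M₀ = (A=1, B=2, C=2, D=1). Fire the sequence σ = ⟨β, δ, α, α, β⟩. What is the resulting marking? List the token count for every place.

step 1: fire β:  (A=1, B=2, C=2, D=1) → (A=0, B=3, C=3, D=2)
step 2: fire δ:  (A=0, B=3, C=3, D=2) → (A=0, B=0, C=3, D=3)
step 3: fire α:  (A=0, B=0, C=3, D=3) → (A=1, B=2, C=3, D=3)
step 4: fire α:  (A=1, B=2, C=3, D=3) → (A=2, B=4, C=3, D=3)
step 5: fire β:  (A=2, B=4, C=3, D=3) → (A=1, B=5, C=4, D=4)

(A=1, B=5, C=4, D=4)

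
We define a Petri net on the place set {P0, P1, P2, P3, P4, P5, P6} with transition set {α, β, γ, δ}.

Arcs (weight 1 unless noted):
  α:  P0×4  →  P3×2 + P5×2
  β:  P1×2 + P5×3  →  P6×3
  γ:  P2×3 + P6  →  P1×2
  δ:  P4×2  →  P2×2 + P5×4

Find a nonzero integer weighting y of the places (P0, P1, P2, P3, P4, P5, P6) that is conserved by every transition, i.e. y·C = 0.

y = (P0:1, P1:0, P2:0, P3:2, P4:0, P5:0, P6:0)

Incidence matrix C (rows=places, cols=transitions):
        α    β    γ    δ
   P0  -4    0    0    0
   P1   0   -2    2    0
   P2   0    0   -3    2
   P3   2    0    0    0
   P4   0    0    0   -2
   P5   2   -3    0    4
   P6   0    3   -1    0

Candidate y = [1, 0, 0, 2, 0, 0, 0]; check y·C column-wise:
  col α: 1·-4 + 2·2 + 0·2 = 0
  col β: 1·0 + 0·-2 + 2·0 + 0·-3 + 0·3 = 0
  col γ: 1·0 + 0·2 + 0·-3 + 2·0 + 0·-1 = 0
  col δ: 1·0 + 0·2 + 2·0 + 0·-2 + 0·4 = 0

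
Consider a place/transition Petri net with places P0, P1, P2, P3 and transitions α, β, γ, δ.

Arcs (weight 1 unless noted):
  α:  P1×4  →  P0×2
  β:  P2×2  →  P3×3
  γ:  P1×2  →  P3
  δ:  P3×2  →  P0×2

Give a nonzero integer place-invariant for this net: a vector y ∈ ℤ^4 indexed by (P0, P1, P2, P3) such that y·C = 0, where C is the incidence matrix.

y = (P0:2, P1:1, P2:3, P3:2)

Incidence matrix C (rows=places, cols=transitions):
        α    β    γ    δ
   P0   2    0    0    2
   P1  -4    0   -2    0
   P2   0   -2    0    0
   P3   0    3    1   -2

Candidate y = [2, 1, 3, 2]; check y·C column-wise:
  col α: 2·2 + 1·-4 + 3·0 + 2·0 = 0
  col β: 2·0 + 1·0 + 3·-2 + 2·3 = 0
  col γ: 2·0 + 1·-2 + 3·0 + 2·1 = 0
  col δ: 2·2 + 1·0 + 3·0 + 2·-2 = 0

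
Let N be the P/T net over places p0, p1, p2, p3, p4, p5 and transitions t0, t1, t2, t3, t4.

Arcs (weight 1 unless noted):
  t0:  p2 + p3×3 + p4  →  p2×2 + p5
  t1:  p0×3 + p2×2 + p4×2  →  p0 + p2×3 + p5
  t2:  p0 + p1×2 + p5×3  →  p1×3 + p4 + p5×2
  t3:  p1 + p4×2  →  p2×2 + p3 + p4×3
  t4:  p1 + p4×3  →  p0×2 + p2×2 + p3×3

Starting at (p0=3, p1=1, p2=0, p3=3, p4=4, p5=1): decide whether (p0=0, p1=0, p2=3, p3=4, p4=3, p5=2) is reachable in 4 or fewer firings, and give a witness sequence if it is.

depth 0: 1 marking
depth 1: 3 markings reached so far
depth 2: 6 markings reached so far
depth 3: 7 markings reached so far
depth 4: 7 markings reached so far
(frontier empty at depth 4; search complete)
target is not among the 7 markings reachable within 4 steps

NO — not reachable within 4 firings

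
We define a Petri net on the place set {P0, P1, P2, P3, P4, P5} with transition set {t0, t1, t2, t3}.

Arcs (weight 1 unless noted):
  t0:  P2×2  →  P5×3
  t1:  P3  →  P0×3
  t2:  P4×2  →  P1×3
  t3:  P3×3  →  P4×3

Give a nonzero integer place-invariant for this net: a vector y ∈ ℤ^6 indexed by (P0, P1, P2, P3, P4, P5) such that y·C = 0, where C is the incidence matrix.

y = (P0:1, P1:2, P2:0, P3:3, P4:3, P5:0)

Incidence matrix C (rows=places, cols=transitions):
       t0   t1   t2   t3
   P0   0    3    0    0
   P1   0    0    3    0
   P2  -2    0    0    0
   P3   0   -1    0   -3
   P4   0    0   -2    3
   P5   3    0    0    0

Candidate y = [1, 2, 0, 3, 3, 0]; check y·C column-wise:
  col t0: 1·0 + 2·0 + 0·-2 + 3·0 + 3·0 + 0·3 = 0
  col t1: 1·3 + 2·0 + 3·-1 + 3·0 = 0
  col t2: 1·0 + 2·3 + 3·0 + 3·-2 = 0
  col t3: 1·0 + 2·0 + 3·-3 + 3·3 = 0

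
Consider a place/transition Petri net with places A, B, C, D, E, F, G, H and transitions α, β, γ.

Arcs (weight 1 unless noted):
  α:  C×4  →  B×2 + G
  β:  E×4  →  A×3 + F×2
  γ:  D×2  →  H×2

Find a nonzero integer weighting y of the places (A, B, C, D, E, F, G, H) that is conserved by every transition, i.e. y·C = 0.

Incidence matrix C (rows=places, cols=transitions):
        α    β    γ
    A   0    3    0
    B   2    0    0
    C  -4    0    0
    D   0    0   -2
    E   0   -4    0
    F   0    2    0
    G   1    0    0
    H   0    0    2

Candidate y = [0, 2, 1, 0, 0, 0, 0, 0]; check y·C column-wise:
  col α: 2·2 + 1·-4 + 0·1 = 0
  col β: 0·3 + 2·0 + 1·0 + 0·-4 + 0·2 = 0
  col γ: 2·0 + 1·0 + 0·-2 + 0·2 = 0

y = (A:0, B:2, C:1, D:0, E:0, F:0, G:0, H:0)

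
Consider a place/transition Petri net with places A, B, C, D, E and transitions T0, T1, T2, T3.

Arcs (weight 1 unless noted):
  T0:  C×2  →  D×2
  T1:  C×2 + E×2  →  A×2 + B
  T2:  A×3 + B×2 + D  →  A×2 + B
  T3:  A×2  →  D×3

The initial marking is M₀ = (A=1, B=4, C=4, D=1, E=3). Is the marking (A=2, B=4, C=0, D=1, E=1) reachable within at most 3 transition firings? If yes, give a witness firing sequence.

NO — not reachable within 3 firings

depth 0: 1 marking
depth 1: 3 markings reached so far
depth 2: 7 markings reached so far
depth 3: 10 markings reached so far
target is not among the 10 markings reachable within 3 steps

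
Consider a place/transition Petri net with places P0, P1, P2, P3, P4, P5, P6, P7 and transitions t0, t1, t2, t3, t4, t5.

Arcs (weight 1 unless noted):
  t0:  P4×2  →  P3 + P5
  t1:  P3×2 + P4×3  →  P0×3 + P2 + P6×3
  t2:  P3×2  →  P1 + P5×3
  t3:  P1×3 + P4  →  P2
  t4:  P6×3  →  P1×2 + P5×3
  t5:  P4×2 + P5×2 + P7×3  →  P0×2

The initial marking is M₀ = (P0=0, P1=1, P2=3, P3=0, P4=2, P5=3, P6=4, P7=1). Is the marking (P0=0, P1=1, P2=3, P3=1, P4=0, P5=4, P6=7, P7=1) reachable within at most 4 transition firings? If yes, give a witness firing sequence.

depth 0: 1 marking
depth 1: 3 markings reached so far
depth 2: 5 markings reached so far
depth 3: 5 markings reached so far
(frontier empty at depth 3; search complete)
target is not among the 5 markings reachable within 4 steps

NO — not reachable within 4 firings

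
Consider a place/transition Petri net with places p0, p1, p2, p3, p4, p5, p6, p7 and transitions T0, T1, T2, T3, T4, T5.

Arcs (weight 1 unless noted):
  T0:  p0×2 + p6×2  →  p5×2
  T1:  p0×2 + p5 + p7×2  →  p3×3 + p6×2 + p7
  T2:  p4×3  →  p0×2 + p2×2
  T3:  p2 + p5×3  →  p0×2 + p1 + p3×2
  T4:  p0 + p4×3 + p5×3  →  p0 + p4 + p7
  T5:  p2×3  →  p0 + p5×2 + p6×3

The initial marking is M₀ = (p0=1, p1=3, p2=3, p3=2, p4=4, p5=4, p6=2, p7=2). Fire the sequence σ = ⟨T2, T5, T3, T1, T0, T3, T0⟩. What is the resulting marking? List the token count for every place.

step 1: fire T2:  (p0=1, p1=3, p2=3, p3=2, p4=4, p5=4, p6=2, p7=2) → (p0=3, p1=3, p2=5, p3=2, p4=1, p5=4, p6=2, p7=2)
step 2: fire T5:  (p0=3, p1=3, p2=5, p3=2, p4=1, p5=4, p6=2, p7=2) → (p0=4, p1=3, p2=2, p3=2, p4=1, p5=6, p6=5, p7=2)
step 3: fire T3:  (p0=4, p1=3, p2=2, p3=2, p4=1, p5=6, p6=5, p7=2) → (p0=6, p1=4, p2=1, p3=4, p4=1, p5=3, p6=5, p7=2)
step 4: fire T1:  (p0=6, p1=4, p2=1, p3=4, p4=1, p5=3, p6=5, p7=2) → (p0=4, p1=4, p2=1, p3=7, p4=1, p5=2, p6=7, p7=1)
step 5: fire T0:  (p0=4, p1=4, p2=1, p3=7, p4=1, p5=2, p6=7, p7=1) → (p0=2, p1=4, p2=1, p3=7, p4=1, p5=4, p6=5, p7=1)
step 6: fire T3:  (p0=2, p1=4, p2=1, p3=7, p4=1, p5=4, p6=5, p7=1) → (p0=4, p1=5, p2=0, p3=9, p4=1, p5=1, p6=5, p7=1)
step 7: fire T0:  (p0=4, p1=5, p2=0, p3=9, p4=1, p5=1, p6=5, p7=1) → (p0=2, p1=5, p2=0, p3=9, p4=1, p5=3, p6=3, p7=1)

(p0=2, p1=5, p2=0, p3=9, p4=1, p5=3, p6=3, p7=1)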